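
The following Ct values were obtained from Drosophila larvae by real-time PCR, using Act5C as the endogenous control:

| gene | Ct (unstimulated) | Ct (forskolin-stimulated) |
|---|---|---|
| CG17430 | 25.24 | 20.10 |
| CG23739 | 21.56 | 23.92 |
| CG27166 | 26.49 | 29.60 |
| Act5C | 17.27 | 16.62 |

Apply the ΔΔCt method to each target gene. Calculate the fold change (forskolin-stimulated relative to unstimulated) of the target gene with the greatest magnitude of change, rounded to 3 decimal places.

22.471

CG17430: ΔΔCt = (20.10−16.62) − (25.24−17.27) = 3.48 − 7.97 = -4.49; fold change = 2^4.49 = 22.471
CG23739: ΔΔCt = (23.92−16.62) − (21.56−17.27) = 7.30 − 4.29 = 3.01; fold change = 2^-3.01 = 0.124
CG27166: ΔΔCt = (29.60−16.62) − (26.49−17.27) = 12.98 − 9.22 = 3.76; fold change = 2^-3.76 = 0.074
CG17430 has the largest |ΔΔCt| = 4.49.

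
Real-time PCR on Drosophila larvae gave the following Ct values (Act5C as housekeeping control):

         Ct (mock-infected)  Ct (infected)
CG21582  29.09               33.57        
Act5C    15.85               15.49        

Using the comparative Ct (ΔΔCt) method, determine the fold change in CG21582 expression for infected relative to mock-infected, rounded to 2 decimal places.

ΔCt(mock-infected) = 29.090 − 15.850 = 13.240
ΔCt(infected) = 33.570 − 15.490 = 18.080
ΔΔCt = 18.080 − 13.240 = 4.840
Fold change = 2^(−4.840) = 0.035

0.03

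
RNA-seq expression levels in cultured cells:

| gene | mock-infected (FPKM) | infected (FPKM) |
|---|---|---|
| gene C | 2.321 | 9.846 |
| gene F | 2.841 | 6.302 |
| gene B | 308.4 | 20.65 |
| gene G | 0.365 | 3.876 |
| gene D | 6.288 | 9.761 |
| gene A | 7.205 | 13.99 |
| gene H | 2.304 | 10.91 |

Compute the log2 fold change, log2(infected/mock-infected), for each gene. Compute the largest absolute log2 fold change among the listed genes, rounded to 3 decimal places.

3.901

log2(9.846/2.321) = 2.085  (gene C)
log2(6.302/2.841) = 1.149  (gene F)
log2(20.65/308.4) = -3.901  (gene B)
log2(3.876/0.365) = 3.409  (gene G)
log2(9.761/6.288) = 0.634  (gene D)
log2(13.99/7.205) = 0.957  (gene A)
log2(10.91/2.304) = 2.243  (gene H)
The largest magnitude belongs to gene B.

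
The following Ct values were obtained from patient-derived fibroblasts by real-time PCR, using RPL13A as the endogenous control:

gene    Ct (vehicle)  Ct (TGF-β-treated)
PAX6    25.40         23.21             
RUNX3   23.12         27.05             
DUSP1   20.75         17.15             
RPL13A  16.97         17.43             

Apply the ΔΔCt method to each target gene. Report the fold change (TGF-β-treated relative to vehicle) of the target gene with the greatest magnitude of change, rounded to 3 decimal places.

16.679

PAX6: ΔΔCt = (23.21−17.43) − (25.40−16.97) = 5.78 − 8.43 = -2.65; fold change = 2^2.65 = 6.277
RUNX3: ΔΔCt = (27.05−17.43) − (23.12−16.97) = 9.62 − 6.15 = 3.47; fold change = 2^-3.47 = 0.090
DUSP1: ΔΔCt = (17.15−17.43) − (20.75−16.97) = -0.28 − 3.78 = -4.06; fold change = 2^4.06 = 16.679
DUSP1 has the largest |ΔΔCt| = 4.06.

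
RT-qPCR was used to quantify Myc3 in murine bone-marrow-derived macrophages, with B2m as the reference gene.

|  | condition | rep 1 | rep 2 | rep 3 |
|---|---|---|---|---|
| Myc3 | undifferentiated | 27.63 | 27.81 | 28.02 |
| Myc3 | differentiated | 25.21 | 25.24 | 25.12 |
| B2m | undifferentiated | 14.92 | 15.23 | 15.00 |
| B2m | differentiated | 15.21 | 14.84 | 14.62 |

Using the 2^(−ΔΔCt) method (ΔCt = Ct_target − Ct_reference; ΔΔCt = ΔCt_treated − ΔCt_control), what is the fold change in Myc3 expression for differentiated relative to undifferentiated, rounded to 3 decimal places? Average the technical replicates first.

Mean Ct: Myc3 undifferentiated 27.820; Myc3 differentiated 25.190; B2m undifferentiated 15.050; B2m differentiated 14.890
ΔCt(undifferentiated) = 27.820 − 15.050 = 12.770
ΔCt(differentiated) = 25.190 − 14.890 = 10.300
ΔΔCt = 10.300 − 12.770 = -2.470
Fold change = 2^(−(-2.470)) = 2^2.470 = 5.5404

5.540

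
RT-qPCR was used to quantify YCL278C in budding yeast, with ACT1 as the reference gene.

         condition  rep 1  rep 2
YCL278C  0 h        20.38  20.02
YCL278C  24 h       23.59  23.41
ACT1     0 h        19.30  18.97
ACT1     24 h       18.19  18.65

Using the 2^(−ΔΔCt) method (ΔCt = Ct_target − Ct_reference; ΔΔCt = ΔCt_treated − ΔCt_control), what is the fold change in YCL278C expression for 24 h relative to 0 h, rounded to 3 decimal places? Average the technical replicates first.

0.062

Mean Ct: YCL278C 0 h 20.200; YCL278C 24 h 23.500; ACT1 0 h 19.135; ACT1 24 h 18.420
ΔCt(0 h) = 20.200 − 19.135 = 1.065
ΔCt(24 h) = 23.500 − 18.420 = 5.080
ΔΔCt = 5.080 − 1.065 = 4.015
Fold change = 2^(−4.015) = 0.0619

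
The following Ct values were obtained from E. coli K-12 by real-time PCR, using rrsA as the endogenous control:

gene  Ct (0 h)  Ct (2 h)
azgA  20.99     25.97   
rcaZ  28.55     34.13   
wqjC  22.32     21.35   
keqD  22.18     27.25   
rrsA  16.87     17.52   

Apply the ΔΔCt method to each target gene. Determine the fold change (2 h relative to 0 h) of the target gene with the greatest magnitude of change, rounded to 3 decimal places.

0.033

azgA: ΔΔCt = (25.97−17.52) − (20.99−16.87) = 8.45 − 4.12 = 4.33; fold change = 2^-4.33 = 0.050
rcaZ: ΔΔCt = (34.13−17.52) − (28.55−16.87) = 16.61 − 11.68 = 4.93; fold change = 2^-4.93 = 0.033
wqjC: ΔΔCt = (21.35−17.52) − (22.32−16.87) = 3.83 − 5.45 = -1.62; fold change = 2^1.62 = 3.074
keqD: ΔΔCt = (27.25−17.52) − (22.18−16.87) = 9.73 − 5.31 = 4.42; fold change = 2^-4.42 = 0.047
rcaZ has the largest |ΔΔCt| = 4.93.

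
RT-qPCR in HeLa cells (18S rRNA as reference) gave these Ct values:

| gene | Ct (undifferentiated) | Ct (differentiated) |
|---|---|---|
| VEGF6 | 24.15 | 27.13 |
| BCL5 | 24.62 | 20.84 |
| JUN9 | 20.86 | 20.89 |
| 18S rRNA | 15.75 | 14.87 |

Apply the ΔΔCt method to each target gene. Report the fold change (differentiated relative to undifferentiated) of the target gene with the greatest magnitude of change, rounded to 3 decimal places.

VEGF6: ΔΔCt = (27.13−14.87) − (24.15−15.75) = 12.26 − 8.40 = 3.86; fold change = 2^-3.86 = 0.069
BCL5: ΔΔCt = (20.84−14.87) − (24.62−15.75) = 5.97 − 8.87 = -2.90; fold change = 2^2.90 = 7.464
JUN9: ΔΔCt = (20.89−14.87) − (20.86−15.75) = 6.02 − 5.11 = 0.91; fold change = 2^-0.91 = 0.532
VEGF6 has the largest |ΔΔCt| = 3.86.

0.069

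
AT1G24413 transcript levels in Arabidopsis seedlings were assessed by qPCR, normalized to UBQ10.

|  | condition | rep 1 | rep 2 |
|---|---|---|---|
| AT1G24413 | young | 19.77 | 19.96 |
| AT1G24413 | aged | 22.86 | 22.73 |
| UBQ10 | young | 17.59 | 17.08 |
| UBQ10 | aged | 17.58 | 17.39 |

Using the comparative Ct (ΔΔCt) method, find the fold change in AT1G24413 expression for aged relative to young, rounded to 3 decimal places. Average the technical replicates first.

0.146

Mean Ct: AT1G24413 young 19.865; AT1G24413 aged 22.795; UBQ10 young 17.335; UBQ10 aged 17.485
ΔCt(young) = 19.865 − 17.335 = 2.530
ΔCt(aged) = 22.795 − 17.485 = 5.310
ΔΔCt = 5.310 − 2.530 = 2.780
Fold change = 2^(−2.780) = 0.1456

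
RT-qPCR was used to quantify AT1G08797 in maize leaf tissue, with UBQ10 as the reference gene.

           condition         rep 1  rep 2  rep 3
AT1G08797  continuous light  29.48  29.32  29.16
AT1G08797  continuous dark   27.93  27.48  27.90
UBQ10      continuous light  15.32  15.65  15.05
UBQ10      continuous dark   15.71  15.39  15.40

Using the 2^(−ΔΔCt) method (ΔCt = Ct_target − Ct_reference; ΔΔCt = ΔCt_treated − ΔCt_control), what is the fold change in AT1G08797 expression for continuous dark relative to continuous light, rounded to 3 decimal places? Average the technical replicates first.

Mean Ct: AT1G08797 continuous light 29.320; AT1G08797 continuous dark 27.770; UBQ10 continuous light 15.340; UBQ10 continuous dark 15.500
ΔCt(continuous light) = 29.320 − 15.340 = 13.980
ΔCt(continuous dark) = 27.770 − 15.500 = 12.270
ΔΔCt = 12.270 − 13.980 = -1.710
Fold change = 2^(−(-1.710)) = 2^1.710 = 3.2716

3.272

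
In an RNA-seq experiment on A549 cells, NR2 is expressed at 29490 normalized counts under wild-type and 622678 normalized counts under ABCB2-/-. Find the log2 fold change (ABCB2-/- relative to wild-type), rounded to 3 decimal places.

Fold change = 622678 / 29490 = 21.1149
log2(21.1149) = 4.4002

4.400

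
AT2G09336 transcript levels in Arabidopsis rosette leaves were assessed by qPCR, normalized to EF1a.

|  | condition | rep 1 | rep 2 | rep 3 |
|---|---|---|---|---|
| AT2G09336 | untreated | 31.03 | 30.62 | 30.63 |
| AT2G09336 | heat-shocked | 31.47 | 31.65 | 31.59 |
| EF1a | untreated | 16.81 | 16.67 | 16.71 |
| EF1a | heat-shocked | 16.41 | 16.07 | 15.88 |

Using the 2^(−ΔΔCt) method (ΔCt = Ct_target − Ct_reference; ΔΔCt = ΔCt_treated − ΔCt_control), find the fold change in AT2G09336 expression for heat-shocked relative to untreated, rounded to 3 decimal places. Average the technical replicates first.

0.374

Mean Ct: AT2G09336 untreated 30.760; AT2G09336 heat-shocked 31.570; EF1a untreated 16.730; EF1a heat-shocked 16.120
ΔCt(untreated) = 30.760 − 16.730 = 14.030
ΔCt(heat-shocked) = 31.570 − 16.120 = 15.450
ΔΔCt = 15.450 − 14.030 = 1.420
Fold change = 2^(−1.420) = 0.3737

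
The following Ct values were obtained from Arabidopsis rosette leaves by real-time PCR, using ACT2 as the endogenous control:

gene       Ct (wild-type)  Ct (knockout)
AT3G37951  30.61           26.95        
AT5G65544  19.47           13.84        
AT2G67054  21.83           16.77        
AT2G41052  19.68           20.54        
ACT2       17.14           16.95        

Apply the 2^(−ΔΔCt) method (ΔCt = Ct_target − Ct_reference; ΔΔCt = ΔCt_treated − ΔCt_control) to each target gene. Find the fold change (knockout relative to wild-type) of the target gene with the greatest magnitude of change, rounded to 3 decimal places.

AT3G37951: ΔΔCt = (26.95−16.95) − (30.61−17.14) = 10.00 − 13.47 = -3.47; fold change = 2^3.47 = 11.081
AT5G65544: ΔΔCt = (13.84−16.95) − (19.47−17.14) = -3.11 − 2.33 = -5.44; fold change = 2^5.44 = 43.411
AT2G67054: ΔΔCt = (16.77−16.95) − (21.83−17.14) = -0.18 − 4.69 = -4.87; fold change = 2^4.87 = 29.243
AT2G41052: ΔΔCt = (20.54−16.95) − (19.68−17.14) = 3.59 − 2.54 = 1.05; fold change = 2^-1.05 = 0.483
AT5G65544 has the largest |ΔΔCt| = 5.44.

43.411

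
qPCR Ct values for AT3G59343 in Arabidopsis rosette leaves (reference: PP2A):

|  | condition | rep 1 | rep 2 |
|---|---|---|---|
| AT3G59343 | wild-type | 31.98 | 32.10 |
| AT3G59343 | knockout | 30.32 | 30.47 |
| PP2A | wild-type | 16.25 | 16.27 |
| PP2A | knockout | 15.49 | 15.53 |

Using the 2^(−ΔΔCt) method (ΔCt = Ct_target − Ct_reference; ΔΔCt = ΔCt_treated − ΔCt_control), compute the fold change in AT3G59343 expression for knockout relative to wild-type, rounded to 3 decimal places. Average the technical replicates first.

Mean Ct: AT3G59343 wild-type 32.040; AT3G59343 knockout 30.395; PP2A wild-type 16.260; PP2A knockout 15.510
ΔCt(wild-type) = 32.040 − 16.260 = 15.780
ΔCt(knockout) = 30.395 − 15.510 = 14.885
ΔΔCt = 14.885 − 15.780 = -0.895
Fold change = 2^(−(-0.895)) = 2^0.895 = 1.8596

1.860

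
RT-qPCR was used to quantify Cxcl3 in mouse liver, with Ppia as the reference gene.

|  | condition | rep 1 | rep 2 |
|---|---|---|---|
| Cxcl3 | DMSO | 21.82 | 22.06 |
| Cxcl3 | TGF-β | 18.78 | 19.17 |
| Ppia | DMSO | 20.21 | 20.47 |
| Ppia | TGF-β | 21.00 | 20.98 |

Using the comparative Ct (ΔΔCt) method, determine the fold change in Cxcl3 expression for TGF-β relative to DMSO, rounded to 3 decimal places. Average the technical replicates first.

12.252

Mean Ct: Cxcl3 DMSO 21.940; Cxcl3 TGF-β 18.975; Ppia DMSO 20.340; Ppia TGF-β 20.990
ΔCt(DMSO) = 21.940 − 20.340 = 1.600
ΔCt(TGF-β) = 18.975 − 20.990 = -2.015
ΔΔCt = -2.015 − 1.600 = -3.615
Fold change = 2^(−(-3.615)) = 2^3.615 = 12.2525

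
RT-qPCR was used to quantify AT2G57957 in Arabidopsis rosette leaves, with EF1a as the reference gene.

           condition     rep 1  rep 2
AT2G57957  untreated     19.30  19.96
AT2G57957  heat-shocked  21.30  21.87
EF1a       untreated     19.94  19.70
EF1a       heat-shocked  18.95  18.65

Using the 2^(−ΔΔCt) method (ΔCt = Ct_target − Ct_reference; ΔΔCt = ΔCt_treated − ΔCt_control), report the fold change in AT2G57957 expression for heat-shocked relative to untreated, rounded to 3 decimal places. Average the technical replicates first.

0.127

Mean Ct: AT2G57957 untreated 19.630; AT2G57957 heat-shocked 21.585; EF1a untreated 19.820; EF1a heat-shocked 18.800
ΔCt(untreated) = 19.630 − 19.820 = -0.190
ΔCt(heat-shocked) = 21.585 − 18.800 = 2.785
ΔΔCt = 2.785 − (-0.190) = 2.975
Fold change = 2^(−2.975) = 0.1272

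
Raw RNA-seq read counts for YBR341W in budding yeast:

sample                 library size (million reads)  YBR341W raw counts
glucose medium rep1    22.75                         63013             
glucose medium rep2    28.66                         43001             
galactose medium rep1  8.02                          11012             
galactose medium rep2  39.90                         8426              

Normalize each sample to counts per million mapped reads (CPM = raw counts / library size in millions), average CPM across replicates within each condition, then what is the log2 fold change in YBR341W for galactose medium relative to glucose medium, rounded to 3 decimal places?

-1.431

CPM(glucose medium rep1) = 63013 / 22.75 = 2769.8022
CPM(glucose medium rep2) = 43001 / 28.66 = 1500.3838
CPM(galactose medium rep1) = 11012 / 8.02 = 1373.0673
CPM(galactose medium rep2) = 8426 / 39.90 = 211.1779
mean CPM(glucose medium) = 2135.0930; mean CPM(galactose medium) = 792.1226
Fold change = 792.1226 / 2135.0930 = 0.37100
log2(0.37100) = -1.4305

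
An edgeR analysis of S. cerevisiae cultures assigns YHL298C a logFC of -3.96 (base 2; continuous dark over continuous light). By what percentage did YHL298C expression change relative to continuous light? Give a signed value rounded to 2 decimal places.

Fold change = 2^(-3.96) = 0.0643
Percent change = (FC − 1) × 100% = (0.0643 − 1) × 100 = -93.57%

-93.57%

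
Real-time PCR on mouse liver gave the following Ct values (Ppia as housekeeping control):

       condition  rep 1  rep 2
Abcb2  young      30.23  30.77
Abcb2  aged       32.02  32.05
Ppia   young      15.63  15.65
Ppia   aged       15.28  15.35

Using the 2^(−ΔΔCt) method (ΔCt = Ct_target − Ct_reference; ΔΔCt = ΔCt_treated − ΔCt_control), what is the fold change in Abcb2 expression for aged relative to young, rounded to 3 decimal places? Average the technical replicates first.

Mean Ct: Abcb2 young 30.500; Abcb2 aged 32.035; Ppia young 15.640; Ppia aged 15.315
ΔCt(young) = 30.500 − 15.640 = 14.860
ΔCt(aged) = 32.035 − 15.315 = 16.720
ΔΔCt = 16.720 − 14.860 = 1.860
Fold change = 2^(−1.860) = 0.2755

0.275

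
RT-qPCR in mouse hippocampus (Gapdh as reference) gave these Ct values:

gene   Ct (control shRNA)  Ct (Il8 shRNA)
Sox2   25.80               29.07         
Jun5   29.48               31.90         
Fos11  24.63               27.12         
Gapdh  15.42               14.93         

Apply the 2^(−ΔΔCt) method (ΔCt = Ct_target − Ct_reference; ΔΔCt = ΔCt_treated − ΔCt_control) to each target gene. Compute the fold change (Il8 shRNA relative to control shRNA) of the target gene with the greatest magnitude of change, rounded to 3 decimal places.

0.074

Sox2: ΔΔCt = (29.07−14.93) − (25.80−15.42) = 14.14 − 10.38 = 3.76; fold change = 2^-3.76 = 0.074
Jun5: ΔΔCt = (31.90−14.93) − (29.48−15.42) = 16.97 − 14.06 = 2.91; fold change = 2^-2.91 = 0.133
Fos11: ΔΔCt = (27.12−14.93) − (24.63−15.42) = 12.19 − 9.21 = 2.98; fold change = 2^-2.98 = 0.127
Sox2 has the largest |ΔΔCt| = 3.76.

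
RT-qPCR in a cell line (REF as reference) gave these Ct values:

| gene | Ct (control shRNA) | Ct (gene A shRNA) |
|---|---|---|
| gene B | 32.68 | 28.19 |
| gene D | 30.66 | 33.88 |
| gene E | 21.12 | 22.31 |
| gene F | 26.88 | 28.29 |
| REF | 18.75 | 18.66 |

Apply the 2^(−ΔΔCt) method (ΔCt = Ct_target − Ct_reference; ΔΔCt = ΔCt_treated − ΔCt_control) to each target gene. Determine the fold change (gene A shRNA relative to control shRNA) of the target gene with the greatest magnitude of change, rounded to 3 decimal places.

21.112

gene B: ΔΔCt = (28.19−18.66) − (32.68−18.75) = 9.53 − 13.93 = -4.40; fold change = 2^4.40 = 21.112
gene D: ΔΔCt = (33.88−18.66) − (30.66−18.75) = 15.22 − 11.91 = 3.31; fold change = 2^-3.31 = 0.101
gene E: ΔΔCt = (22.31−18.66) − (21.12−18.75) = 3.65 − 2.37 = 1.28; fold change = 2^-1.28 = 0.412
gene F: ΔΔCt = (28.29−18.66) − (26.88−18.75) = 9.63 − 8.13 = 1.50; fold change = 2^-1.50 = 0.354
gene B has the largest |ΔΔCt| = 4.40.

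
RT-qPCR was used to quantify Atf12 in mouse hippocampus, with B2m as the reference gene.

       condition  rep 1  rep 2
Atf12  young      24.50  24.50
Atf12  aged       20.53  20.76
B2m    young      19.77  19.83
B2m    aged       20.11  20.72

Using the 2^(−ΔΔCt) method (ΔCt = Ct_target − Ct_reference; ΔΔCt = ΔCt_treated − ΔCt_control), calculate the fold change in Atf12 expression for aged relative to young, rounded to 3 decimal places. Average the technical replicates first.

Mean Ct: Atf12 young 24.500; Atf12 aged 20.645; B2m young 19.800; B2m aged 20.415
ΔCt(young) = 24.500 − 19.800 = 4.700
ΔCt(aged) = 20.645 − 20.415 = 0.230
ΔΔCt = 0.230 − 4.700 = -4.470
Fold change = 2^(−(-4.470)) = 2^4.470 = 22.1618

22.162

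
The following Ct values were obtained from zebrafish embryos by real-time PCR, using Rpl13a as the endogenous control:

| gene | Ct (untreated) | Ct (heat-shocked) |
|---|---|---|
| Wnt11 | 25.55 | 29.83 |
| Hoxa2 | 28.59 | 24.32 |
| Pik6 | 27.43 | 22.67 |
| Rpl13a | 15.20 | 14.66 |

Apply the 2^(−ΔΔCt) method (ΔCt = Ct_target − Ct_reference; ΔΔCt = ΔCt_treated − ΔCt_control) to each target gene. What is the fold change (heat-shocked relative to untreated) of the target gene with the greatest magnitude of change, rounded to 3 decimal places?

Wnt11: ΔΔCt = (29.83−14.66) − (25.55−15.20) = 15.17 − 10.35 = 4.82; fold change = 2^-4.82 = 0.035
Hoxa2: ΔΔCt = (24.32−14.66) − (28.59−15.20) = 9.66 − 13.39 = -3.73; fold change = 2^3.73 = 13.269
Pik6: ΔΔCt = (22.67−14.66) − (27.43−15.20) = 8.01 − 12.23 = -4.22; fold change = 2^4.22 = 18.636
Wnt11 has the largest |ΔΔCt| = 4.82.

0.035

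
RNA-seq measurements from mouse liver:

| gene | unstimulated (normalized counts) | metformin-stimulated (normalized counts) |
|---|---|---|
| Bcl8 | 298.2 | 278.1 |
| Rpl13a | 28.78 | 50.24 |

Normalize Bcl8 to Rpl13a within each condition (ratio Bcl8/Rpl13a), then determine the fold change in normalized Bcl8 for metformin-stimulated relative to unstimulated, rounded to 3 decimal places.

Bcl8/Rpl13a (unstimulated) = 298.2 / 28.78 = 10.361
Bcl8/Rpl13a (metformin-stimulated) = 278.1 / 50.24 = 5.5354
Fold change = 5.5354 / 10.361 = 0.5342

0.534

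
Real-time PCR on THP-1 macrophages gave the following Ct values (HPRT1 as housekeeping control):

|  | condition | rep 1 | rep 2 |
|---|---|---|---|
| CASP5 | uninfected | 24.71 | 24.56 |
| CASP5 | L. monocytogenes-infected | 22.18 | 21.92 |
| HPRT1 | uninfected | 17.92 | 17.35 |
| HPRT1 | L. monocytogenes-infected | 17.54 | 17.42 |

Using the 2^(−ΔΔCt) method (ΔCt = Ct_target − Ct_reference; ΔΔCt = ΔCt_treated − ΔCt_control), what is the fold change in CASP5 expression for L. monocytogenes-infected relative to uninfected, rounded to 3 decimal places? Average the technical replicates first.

Mean Ct: CASP5 uninfected 24.635; CASP5 L. monocytogenes-infected 22.050; HPRT1 uninfected 17.635; HPRT1 L. monocytogenes-infected 17.480
ΔCt(uninfected) = 24.635 − 17.635 = 7.000
ΔCt(L. monocytogenes-infected) = 22.050 − 17.480 = 4.570
ΔΔCt = 4.570 − 7.000 = -2.430
Fold change = 2^(−(-2.430)) = 2^2.430 = 5.3889

5.389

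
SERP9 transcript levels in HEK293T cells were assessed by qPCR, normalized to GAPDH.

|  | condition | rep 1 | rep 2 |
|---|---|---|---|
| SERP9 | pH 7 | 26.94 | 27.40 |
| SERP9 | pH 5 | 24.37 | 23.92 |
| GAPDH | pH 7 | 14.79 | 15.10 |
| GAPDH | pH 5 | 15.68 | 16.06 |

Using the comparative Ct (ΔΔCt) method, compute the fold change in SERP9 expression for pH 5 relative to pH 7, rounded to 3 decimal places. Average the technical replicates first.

Mean Ct: SERP9 pH 7 27.170; SERP9 pH 5 24.145; GAPDH pH 7 14.945; GAPDH pH 5 15.870
ΔCt(pH 7) = 27.170 − 14.945 = 12.225
ΔCt(pH 5) = 24.145 − 15.870 = 8.275
ΔΔCt = 8.275 − 12.225 = -3.950
Fold change = 2^(−(-3.950)) = 2^3.950 = 15.4550

15.455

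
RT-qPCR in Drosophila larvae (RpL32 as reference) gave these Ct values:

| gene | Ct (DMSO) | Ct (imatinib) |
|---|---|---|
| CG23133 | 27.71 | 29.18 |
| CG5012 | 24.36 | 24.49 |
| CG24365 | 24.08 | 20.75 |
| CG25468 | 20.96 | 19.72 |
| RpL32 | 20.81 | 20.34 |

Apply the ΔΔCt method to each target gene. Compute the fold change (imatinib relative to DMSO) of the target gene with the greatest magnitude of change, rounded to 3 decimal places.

CG23133: ΔΔCt = (29.18−20.34) − (27.71−20.81) = 8.84 − 6.90 = 1.94; fold change = 2^-1.94 = 0.261
CG5012: ΔΔCt = (24.49−20.34) − (24.36−20.81) = 4.15 − 3.55 = 0.60; fold change = 2^-0.60 = 0.660
CG24365: ΔΔCt = (20.75−20.34) − (24.08−20.81) = 0.41 − 3.27 = -2.86; fold change = 2^2.86 = 7.260
CG25468: ΔΔCt = (19.72−20.34) − (20.96−20.81) = -0.62 − 0.15 = -0.77; fold change = 2^0.77 = 1.705
CG24365 has the largest |ΔΔCt| = 2.86.

7.260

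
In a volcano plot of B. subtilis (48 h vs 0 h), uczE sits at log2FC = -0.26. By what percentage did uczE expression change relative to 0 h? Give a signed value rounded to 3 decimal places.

Fold change = 2^(-0.26) = 0.8351
Percent change = (FC − 1) × 100% = (0.8351 − 1) × 100 = -16.491%

-16.491%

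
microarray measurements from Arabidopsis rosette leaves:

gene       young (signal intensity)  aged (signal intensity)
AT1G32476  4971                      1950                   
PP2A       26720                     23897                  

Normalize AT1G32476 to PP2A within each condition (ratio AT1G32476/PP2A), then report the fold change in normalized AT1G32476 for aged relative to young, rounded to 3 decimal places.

AT1G32476/PP2A (young) = 4971 / 26720 = 0.18604
AT1G32476/PP2A (aged) = 1950 / 23897 = 0.0816
Fold change = 0.0816 / 0.18604 = 0.4386

0.439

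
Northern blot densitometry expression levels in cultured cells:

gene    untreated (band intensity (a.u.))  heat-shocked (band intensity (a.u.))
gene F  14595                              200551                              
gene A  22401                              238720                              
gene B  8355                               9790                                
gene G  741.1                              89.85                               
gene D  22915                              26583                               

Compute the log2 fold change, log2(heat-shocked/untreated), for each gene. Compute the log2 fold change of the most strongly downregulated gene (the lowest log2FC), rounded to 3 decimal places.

log2(200551/14595) = 3.780  (gene F)
log2(238720/22401) = 3.414  (gene A)
log2(9790/8355) = 0.229  (gene B)
log2(89.85/741.1) = -3.044  (gene G)
log2(26583/22915) = 0.214  (gene D)
gene G is most strongly downregulated.

-3.044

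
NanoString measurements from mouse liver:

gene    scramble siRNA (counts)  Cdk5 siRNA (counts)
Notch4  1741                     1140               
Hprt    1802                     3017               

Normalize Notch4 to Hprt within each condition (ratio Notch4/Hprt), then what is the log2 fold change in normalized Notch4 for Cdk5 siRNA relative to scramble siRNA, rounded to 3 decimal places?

-1.354

Notch4/Hprt (scramble siRNA) = 1741 / 1802 = 0.96615
Notch4/Hprt (Cdk5 siRNA) = 1140 / 3017 = 0.37786
Fold change = 0.37786 / 0.96615 = 0.3911
log2(0.3911) = -1.3544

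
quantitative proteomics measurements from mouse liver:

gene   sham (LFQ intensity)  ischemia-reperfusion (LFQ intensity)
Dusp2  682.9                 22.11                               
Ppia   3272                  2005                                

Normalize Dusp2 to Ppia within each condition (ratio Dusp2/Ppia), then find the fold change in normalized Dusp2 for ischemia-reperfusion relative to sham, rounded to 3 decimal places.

Dusp2/Ppia (sham) = 682.9 / 3272 = 0.20871
Dusp2/Ppia (ischemia-reperfusion) = 22.11 / 2005 = 0.011027
Fold change = 0.011027 / 0.20871 = 0.0528

0.053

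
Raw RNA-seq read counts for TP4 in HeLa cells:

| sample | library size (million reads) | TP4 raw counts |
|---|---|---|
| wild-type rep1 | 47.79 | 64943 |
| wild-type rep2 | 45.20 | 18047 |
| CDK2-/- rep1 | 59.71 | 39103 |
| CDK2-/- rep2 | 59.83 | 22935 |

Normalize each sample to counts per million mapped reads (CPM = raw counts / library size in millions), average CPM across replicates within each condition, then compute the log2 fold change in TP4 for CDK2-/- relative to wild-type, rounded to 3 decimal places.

-0.760

CPM(wild-type rep1) = 64943 / 47.79 = 1358.9245
CPM(wild-type rep2) = 18047 / 45.20 = 399.2699
CPM(CDK2-/- rep1) = 39103 / 59.71 = 654.8819
CPM(CDK2-/- rep2) = 22935 / 59.83 = 383.3361
mean CPM(wild-type) = 879.0972; mean CPM(CDK2-/-) = 519.1090
Fold change = 519.1090 / 879.0972 = 0.59050
log2(0.59050) = -0.7600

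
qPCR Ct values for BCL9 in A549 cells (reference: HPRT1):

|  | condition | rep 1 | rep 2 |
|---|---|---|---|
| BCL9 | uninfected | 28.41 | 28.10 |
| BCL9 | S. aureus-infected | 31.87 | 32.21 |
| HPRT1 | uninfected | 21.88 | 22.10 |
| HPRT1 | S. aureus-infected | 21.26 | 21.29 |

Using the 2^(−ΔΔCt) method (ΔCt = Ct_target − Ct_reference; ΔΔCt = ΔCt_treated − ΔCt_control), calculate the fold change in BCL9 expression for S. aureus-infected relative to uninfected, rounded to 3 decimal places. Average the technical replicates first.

Mean Ct: BCL9 uninfected 28.255; BCL9 S. aureus-infected 32.040; HPRT1 uninfected 21.990; HPRT1 S. aureus-infected 21.275
ΔCt(uninfected) = 28.255 − 21.990 = 6.265
ΔCt(S. aureus-infected) = 32.040 − 21.275 = 10.765
ΔΔCt = 10.765 − 6.265 = 4.500
Fold change = 2^(−4.500) = 0.0442

0.044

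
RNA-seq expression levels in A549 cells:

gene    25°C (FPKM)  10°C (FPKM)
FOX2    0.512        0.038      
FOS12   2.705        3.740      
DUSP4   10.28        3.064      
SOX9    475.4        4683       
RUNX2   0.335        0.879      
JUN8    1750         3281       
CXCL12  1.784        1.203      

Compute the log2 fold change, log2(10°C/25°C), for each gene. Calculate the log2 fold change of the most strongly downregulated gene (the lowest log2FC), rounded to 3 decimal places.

log2(0.038/0.512) = -3.752  (FOX2)
log2(3.740/2.705) = 0.467  (FOS12)
log2(3.064/10.28) = -1.746  (DUSP4)
log2(4683/475.4) = 3.300  (SOX9)
log2(0.879/0.335) = 1.392  (RUNX2)
log2(3281/1750) = 0.907  (JUN8)
log2(1.203/1.784) = -0.568  (CXCL12)
FOX2 is most strongly downregulated.

-3.752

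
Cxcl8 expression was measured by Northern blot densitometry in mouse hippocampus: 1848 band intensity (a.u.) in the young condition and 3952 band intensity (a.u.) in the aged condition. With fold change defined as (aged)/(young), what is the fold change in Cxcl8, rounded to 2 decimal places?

Fold change = 3952 / 1848 = 2.139
Cxcl8 is upregulated.

2.14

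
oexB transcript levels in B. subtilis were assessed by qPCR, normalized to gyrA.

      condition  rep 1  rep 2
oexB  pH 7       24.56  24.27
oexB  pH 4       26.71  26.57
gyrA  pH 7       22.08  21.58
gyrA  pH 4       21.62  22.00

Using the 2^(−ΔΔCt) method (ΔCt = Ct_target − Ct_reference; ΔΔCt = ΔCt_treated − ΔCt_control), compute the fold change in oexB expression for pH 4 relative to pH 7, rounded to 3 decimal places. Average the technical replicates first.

0.211

Mean Ct: oexB pH 7 24.415; oexB pH 4 26.640; gyrA pH 7 21.830; gyrA pH 4 21.810
ΔCt(pH 7) = 24.415 − 21.830 = 2.585
ΔCt(pH 4) = 26.640 − 21.810 = 4.830
ΔΔCt = 4.830 − 2.585 = 2.245
Fold change = 2^(−2.245) = 0.2110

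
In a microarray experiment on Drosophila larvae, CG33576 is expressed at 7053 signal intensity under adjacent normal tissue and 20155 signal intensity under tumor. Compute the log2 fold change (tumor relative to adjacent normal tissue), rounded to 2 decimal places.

Fold change = 20155 / 7053 = 2.8576
log2(2.8576) = 1.515

1.51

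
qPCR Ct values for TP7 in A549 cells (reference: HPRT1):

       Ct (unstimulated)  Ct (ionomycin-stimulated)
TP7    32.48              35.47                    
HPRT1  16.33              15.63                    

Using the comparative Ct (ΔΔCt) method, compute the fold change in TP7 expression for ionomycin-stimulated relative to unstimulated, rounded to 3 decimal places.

ΔCt(unstimulated) = 32.480 − 16.330 = 16.150
ΔCt(ionomycin-stimulated) = 35.470 − 15.630 = 19.840
ΔΔCt = 19.840 − 16.150 = 3.690
Fold change = 2^(−3.690) = 0.0775

0.077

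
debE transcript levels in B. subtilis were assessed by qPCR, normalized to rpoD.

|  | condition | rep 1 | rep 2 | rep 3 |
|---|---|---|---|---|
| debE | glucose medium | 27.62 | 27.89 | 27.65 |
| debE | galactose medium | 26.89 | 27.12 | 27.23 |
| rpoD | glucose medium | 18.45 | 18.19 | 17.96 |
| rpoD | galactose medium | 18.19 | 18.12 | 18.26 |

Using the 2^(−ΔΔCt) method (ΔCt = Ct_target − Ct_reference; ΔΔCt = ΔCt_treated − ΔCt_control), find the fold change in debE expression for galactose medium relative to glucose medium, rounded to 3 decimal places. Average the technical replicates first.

Mean Ct: debE glucose medium 27.720; debE galactose medium 27.080; rpoD glucose medium 18.200; rpoD galactose medium 18.190
ΔCt(glucose medium) = 27.720 − 18.200 = 9.520
ΔCt(galactose medium) = 27.080 − 18.190 = 8.890
ΔΔCt = 8.890 − 9.520 = -0.630
Fold change = 2^(−(-0.630)) = 2^0.630 = 1.5476

1.548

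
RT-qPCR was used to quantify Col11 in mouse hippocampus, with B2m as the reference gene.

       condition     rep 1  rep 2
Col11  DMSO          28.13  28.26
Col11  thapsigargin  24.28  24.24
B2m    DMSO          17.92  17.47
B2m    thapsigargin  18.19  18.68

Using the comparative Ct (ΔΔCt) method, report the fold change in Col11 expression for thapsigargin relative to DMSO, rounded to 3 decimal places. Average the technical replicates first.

Mean Ct: Col11 DMSO 28.195; Col11 thapsigargin 24.260; B2m DMSO 17.695; B2m thapsigargin 18.435
ΔCt(DMSO) = 28.195 − 17.695 = 10.500
ΔCt(thapsigargin) = 24.260 − 18.435 = 5.825
ΔΔCt = 5.825 − 10.500 = -4.675
Fold change = 2^(−(-4.675)) = 2^4.675 = 25.5455

25.546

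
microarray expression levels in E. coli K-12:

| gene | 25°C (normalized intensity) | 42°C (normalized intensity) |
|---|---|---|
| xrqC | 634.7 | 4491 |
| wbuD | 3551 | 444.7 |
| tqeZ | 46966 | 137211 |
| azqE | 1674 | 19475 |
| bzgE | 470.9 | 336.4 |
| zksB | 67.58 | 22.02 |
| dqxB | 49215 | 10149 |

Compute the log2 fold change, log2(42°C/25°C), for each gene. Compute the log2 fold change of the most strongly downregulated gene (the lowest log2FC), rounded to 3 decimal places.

-2.997

log2(4491/634.7) = 2.823  (xrqC)
log2(444.7/3551) = -2.997  (wbuD)
log2(137211/46966) = 1.547  (tqeZ)
log2(19475/1674) = 3.540  (azqE)
log2(336.4/470.9) = -0.485  (bzgE)
log2(22.02/67.58) = -1.618  (zksB)
log2(10149/49215) = -2.278  (dqxB)
wbuD is most strongly downregulated.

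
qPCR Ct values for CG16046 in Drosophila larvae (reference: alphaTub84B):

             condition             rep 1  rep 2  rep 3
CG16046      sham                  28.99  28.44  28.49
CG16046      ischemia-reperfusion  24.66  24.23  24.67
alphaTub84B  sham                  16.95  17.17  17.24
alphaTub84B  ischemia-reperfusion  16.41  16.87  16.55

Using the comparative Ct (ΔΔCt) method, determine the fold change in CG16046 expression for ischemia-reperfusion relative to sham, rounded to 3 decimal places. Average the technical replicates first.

Mean Ct: CG16046 sham 28.640; CG16046 ischemia-reperfusion 24.520; alphaTub84B sham 17.120; alphaTub84B ischemia-reperfusion 16.610
ΔCt(sham) = 28.640 − 17.120 = 11.520
ΔCt(ischemia-reperfusion) = 24.520 − 16.610 = 7.910
ΔΔCt = 7.910 − 11.520 = -3.610
Fold change = 2^(−(-3.610)) = 2^3.610 = 12.2101

12.210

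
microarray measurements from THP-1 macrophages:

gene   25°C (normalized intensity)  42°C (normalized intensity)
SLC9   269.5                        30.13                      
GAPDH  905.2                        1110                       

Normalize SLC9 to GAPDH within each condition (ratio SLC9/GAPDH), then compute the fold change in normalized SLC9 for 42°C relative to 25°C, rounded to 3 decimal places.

0.091

SLC9/GAPDH (25°C) = 269.5 / 905.2 = 0.29772
SLC9/GAPDH (42°C) = 30.13 / 1110 = 0.027144
Fold change = 0.027144 / 0.29772 = 0.0912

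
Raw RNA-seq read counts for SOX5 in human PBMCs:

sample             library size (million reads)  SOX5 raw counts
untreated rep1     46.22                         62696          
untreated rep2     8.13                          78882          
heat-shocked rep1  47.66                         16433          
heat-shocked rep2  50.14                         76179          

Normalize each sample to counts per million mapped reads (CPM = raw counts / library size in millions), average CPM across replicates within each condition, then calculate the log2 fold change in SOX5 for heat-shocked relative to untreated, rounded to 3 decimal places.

CPM(untreated rep1) = 62696 / 46.22 = 1356.4691
CPM(untreated rep2) = 78882 / 8.13 = 9702.5830
CPM(heat-shocked rep1) = 16433 / 47.66 = 344.7965
CPM(heat-shocked rep2) = 76179 / 50.14 = 1519.3259
mean CPM(untreated) = 5529.5260; mean CPM(heat-shocked) = 932.0612
Fold change = 932.0612 / 5529.5260 = 0.16856
log2(0.16856) = -2.5687

-2.569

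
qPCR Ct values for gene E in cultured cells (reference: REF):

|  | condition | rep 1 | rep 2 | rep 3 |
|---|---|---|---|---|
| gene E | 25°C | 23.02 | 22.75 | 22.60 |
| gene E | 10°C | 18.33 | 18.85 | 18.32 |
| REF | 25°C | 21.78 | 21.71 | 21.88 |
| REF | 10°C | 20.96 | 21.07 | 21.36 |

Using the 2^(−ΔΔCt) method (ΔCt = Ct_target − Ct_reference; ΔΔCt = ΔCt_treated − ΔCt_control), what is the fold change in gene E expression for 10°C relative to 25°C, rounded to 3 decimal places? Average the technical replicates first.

Mean Ct: gene E 25°C 22.790; gene E 10°C 18.500; REF 25°C 21.790; REF 10°C 21.130
ΔCt(25°C) = 22.790 − 21.790 = 1.000
ΔCt(10°C) = 18.500 − 21.130 = -2.630
ΔΔCt = -2.630 − 1.000 = -3.630
Fold change = 2^(−(-3.630)) = 2^3.630 = 12.3805

12.381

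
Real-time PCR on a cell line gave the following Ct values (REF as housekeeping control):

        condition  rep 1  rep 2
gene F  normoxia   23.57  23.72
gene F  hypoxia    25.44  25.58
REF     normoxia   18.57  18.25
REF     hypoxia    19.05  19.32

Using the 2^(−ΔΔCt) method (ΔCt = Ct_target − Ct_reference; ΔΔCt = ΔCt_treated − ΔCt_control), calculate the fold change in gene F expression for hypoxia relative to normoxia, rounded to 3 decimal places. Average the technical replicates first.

Mean Ct: gene F normoxia 23.645; gene F hypoxia 25.510; REF normoxia 18.410; REF hypoxia 19.185
ΔCt(normoxia) = 23.645 − 18.410 = 5.235
ΔCt(hypoxia) = 25.510 − 19.185 = 6.325
ΔΔCt = 6.325 − 5.235 = 1.090
Fold change = 2^(−1.090) = 0.4698

0.470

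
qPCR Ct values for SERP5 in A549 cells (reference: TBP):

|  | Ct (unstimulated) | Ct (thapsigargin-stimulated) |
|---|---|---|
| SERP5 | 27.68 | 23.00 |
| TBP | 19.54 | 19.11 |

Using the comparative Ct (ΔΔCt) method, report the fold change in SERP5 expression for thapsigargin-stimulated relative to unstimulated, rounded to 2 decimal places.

19.03

ΔCt(unstimulated) = 27.680 − 19.540 = 8.140
ΔCt(thapsigargin-stimulated) = 23.000 − 19.110 = 3.890
ΔΔCt = 3.890 − 8.140 = -4.250
Fold change = 2^(−(-4.250)) = 2^4.250 = 19.027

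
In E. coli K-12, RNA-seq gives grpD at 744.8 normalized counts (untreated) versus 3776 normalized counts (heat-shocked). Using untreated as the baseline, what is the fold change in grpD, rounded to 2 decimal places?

5.07

Fold change = 3776 / 744.8 = 5.070
grpD is upregulated.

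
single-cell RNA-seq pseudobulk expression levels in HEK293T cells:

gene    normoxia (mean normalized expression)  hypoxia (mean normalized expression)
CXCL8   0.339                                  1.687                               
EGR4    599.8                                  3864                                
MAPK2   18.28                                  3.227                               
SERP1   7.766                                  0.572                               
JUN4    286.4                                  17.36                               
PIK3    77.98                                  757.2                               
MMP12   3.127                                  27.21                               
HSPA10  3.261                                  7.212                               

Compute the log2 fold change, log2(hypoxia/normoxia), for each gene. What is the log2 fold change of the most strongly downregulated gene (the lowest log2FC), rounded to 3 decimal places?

-4.044

log2(1.687/0.339) = 2.315  (CXCL8)
log2(3864/599.8) = 2.688  (EGR4)
log2(3.227/18.28) = -2.502  (MAPK2)
log2(0.572/7.766) = -3.763  (SERP1)
log2(17.36/286.4) = -4.044  (JUN4)
log2(757.2/77.98) = 3.279  (PIK3)
log2(27.21/3.127) = 3.121  (MMP12)
log2(7.212/3.261) = 1.145  (HSPA10)
JUN4 is most strongly downregulated.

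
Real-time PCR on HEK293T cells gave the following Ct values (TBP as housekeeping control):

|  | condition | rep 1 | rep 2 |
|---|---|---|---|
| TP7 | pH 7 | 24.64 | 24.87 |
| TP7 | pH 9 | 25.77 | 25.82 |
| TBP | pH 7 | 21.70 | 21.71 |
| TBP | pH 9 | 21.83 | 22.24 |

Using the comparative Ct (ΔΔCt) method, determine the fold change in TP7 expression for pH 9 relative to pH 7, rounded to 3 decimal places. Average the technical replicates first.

0.611

Mean Ct: TP7 pH 7 24.755; TP7 pH 9 25.795; TBP pH 7 21.705; TBP pH 9 22.035
ΔCt(pH 7) = 24.755 − 21.705 = 3.050
ΔCt(pH 9) = 25.795 − 22.035 = 3.760
ΔΔCt = 3.760 − 3.050 = 0.710
Fold change = 2^(−0.710) = 0.6113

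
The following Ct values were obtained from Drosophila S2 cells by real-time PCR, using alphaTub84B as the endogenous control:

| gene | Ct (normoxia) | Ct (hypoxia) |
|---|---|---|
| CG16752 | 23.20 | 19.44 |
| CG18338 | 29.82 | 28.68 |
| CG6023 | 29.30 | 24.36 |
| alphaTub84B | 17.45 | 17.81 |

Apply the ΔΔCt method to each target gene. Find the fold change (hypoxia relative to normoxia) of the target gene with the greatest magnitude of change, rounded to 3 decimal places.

CG16752: ΔΔCt = (19.44−17.81) − (23.20−17.45) = 1.63 − 5.75 = -4.12; fold change = 2^4.12 = 17.388
CG18338: ΔΔCt = (28.68−17.81) − (29.82−17.45) = 10.87 − 12.37 = -1.50; fold change = 2^1.50 = 2.828
CG6023: ΔΔCt = (24.36−17.81) − (29.30−17.45) = 6.55 − 11.85 = -5.30; fold change = 2^5.30 = 39.397
CG6023 has the largest |ΔΔCt| = 5.30.

39.397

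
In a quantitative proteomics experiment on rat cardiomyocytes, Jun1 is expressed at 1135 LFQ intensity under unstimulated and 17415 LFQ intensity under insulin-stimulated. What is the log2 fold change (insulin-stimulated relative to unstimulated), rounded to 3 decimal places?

Fold change = 17415 / 1135 = 15.3436
log2(15.3436) = 3.9396

3.940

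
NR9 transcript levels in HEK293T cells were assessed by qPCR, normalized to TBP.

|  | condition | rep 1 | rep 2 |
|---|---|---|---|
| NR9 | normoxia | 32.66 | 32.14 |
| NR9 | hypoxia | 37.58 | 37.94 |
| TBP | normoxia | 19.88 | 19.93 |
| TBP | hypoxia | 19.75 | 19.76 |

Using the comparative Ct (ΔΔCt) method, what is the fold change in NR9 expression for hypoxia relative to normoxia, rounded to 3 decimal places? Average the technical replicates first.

0.022

Mean Ct: NR9 normoxia 32.400; NR9 hypoxia 37.760; TBP normoxia 19.905; TBP hypoxia 19.755
ΔCt(normoxia) = 32.400 − 19.905 = 12.495
ΔCt(hypoxia) = 37.760 − 19.755 = 18.005
ΔΔCt = 18.005 − 12.495 = 5.510
Fold change = 2^(−5.510) = 0.0219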